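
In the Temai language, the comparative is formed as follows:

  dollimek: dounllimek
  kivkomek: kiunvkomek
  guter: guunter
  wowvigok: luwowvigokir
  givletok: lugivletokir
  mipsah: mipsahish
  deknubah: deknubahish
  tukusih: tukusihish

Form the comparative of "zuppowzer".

zuunppowzer

dollimek and wowvigok both end in -k yet inflect differently (dounllimek, luwowvigokir), so the final letter is not what conditions the rule; the last vowel is.
"zuppowzer" has last vowel 'e'. The stems whose last vowel is 'e' (dollimek → dounllimek, kivkomek → kiunvkomek, guter → guunter) insert -un- after the first vowel.
The other patterns: stems whose last vowel is 'o' add lu- … -ir around the stem; stems whose last vowel is 'a' or 'i' add -ish.
So zuppowzer → zuunppowzer.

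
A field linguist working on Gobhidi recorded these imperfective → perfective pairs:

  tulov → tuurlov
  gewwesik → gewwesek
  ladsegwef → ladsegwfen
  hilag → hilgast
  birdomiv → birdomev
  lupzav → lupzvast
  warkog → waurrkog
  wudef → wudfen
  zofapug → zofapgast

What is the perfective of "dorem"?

birdomiv and lupzav both end in -v yet inflect differently (birdomev, lupzvast), so the final letter is not what conditions the rule; the last vowel is.
"dorem" has last vowel 'e'. The stems whose last vowel is 'e' (ladsegwef → ladsegwfen, wudef → wudfen) delete the last vowel and add -en.
So dorem → dormen.

dormen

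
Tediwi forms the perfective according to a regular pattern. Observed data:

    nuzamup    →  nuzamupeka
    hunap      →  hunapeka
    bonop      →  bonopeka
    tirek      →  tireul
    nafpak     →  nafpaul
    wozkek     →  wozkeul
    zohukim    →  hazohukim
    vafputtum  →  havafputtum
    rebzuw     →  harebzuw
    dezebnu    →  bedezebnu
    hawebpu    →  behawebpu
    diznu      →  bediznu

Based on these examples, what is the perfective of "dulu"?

hunap and nafpak both have last vowel 'a' yet inflect differently (hunapeka, nafpaul), so the last vowel is not what conditions the rule; the final letter is.
"dulu" ends in -u. The stems ending in -u (dezebnu → bedezebnu, hawebpu → behawebpu, diznu → bediznu) add the prefix be-.
So dulu → bedulu.

bedulu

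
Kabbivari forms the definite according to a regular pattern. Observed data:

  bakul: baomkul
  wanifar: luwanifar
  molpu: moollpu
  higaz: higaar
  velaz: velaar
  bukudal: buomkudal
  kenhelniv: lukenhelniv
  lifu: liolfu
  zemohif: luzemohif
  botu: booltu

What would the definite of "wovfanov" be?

luwovfanov

bakul and molpu both have last vowel 'u' yet inflect differently (baomkul, moollpu), so the last vowel is not what conditions the rule; the final letter is.
"wovfanov" ends in -v. The one such stem in the data (kenhelniv → lukenhelniv) adds the prefix lu-, so the same rule applies.
So wovfanov → luwovfanov.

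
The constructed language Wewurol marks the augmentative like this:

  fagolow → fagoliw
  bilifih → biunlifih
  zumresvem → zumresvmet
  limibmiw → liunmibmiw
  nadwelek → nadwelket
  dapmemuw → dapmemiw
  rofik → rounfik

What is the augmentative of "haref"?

harfet

nadwelek and rofik both end in -k yet inflect differently (nadwelket, rounfik), so the final letter is not what conditions the rule; the last vowel is.
"haref" has last vowel 'e'. The stems whose last vowel is 'e' (zumresvem → zumresvmet, nadwelek → nadwelket) delete the last vowel and add -et.
So haref → harfet.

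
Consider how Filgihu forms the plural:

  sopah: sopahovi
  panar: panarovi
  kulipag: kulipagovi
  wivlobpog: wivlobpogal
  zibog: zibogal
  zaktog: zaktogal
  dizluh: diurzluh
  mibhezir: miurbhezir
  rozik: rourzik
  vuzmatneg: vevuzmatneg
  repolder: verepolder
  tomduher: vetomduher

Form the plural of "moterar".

moterarovi

kulipag and wivlobpog both end in -g yet inflect differently (kulipagovi, wivlobpogal), so the final letter is not what conditions the rule; the last vowel is.
"moterar" has last vowel 'a'. The stems whose last vowel is 'a' (sopah → sopahovi, panar → panarovi, kulipag → kulipagovi) add -ovi.
The other patterns: stems whose last vowel is 'o' add -al; stems whose last vowel is 'i' or 'u' insert -ur- after the first vowel; stems whose last vowel is 'e' add the prefix ve-.
So moterar → moterarovi.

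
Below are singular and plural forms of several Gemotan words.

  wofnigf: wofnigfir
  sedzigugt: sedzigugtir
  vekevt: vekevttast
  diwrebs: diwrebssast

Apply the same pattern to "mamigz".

mamigzir

sedzigugt and vekevt both end in -t yet inflect differently (sedzigugtir, vekevttast), so the final letter is not what conditions the rule; the second-to-last letter is.
"mamigz" has second-to-last letter 'g'. The stems whose second-to-last letter is 'g' (sedzigugt → sedzigugtir, wofnigf → wofnigfir) add -ir.
The other pattern: stems whose second-to-last letter is 'b' or 'v' double the final consonant and add -ast.
So mamigz → mamigzir.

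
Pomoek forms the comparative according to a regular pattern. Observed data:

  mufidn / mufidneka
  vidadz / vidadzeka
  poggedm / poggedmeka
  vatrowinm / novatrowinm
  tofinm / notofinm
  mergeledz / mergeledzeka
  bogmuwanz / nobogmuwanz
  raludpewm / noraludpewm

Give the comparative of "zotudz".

zotudzeka

poggedm and tofinm both end in -m yet inflect differently (poggedmeka, notofinm), so the final letter is not what conditions the rule; the second-to-last letter is.
"zotudz" has second-to-last letter 'd'. The stems whose second-to-last letter is 'd' (vidadz → vidadzeka, mergeledz → mergeledzeka, poggedm → poggedmeka) add -eka.
The other pattern: stems whose second-to-last letter is 'n' or 'w' add the prefix no-.
So zotudz → zotudzeka.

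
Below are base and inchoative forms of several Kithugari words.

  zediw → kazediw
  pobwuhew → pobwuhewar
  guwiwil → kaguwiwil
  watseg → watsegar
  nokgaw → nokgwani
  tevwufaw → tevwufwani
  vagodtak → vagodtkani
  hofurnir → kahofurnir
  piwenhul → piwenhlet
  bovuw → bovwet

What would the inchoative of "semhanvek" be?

"semhanvek" has last vowel 'e'. The stems whose last vowel is 'e' (watseg → watsegar, pobwuhew → pobwuhewar) add -ar.
So semhanvek → semhanvekar.

semhanvekar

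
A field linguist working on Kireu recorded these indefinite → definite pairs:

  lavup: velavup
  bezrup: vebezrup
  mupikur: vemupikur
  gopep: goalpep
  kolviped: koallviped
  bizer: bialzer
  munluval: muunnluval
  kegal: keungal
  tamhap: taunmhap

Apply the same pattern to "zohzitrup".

vezohzitrup

"zohzitrup" has last vowel 'u'. The stems whose last vowel is 'u' (lavup → velavup, bezrup → vebezrup, mupikur → vemupikur) add the prefix ve-.
The other patterns: stems whose last vowel is 'e' insert -al- after the first vowel; stems whose last vowel is 'a' insert -un- after the first vowel.
So zohzitrup → vezohzitrup.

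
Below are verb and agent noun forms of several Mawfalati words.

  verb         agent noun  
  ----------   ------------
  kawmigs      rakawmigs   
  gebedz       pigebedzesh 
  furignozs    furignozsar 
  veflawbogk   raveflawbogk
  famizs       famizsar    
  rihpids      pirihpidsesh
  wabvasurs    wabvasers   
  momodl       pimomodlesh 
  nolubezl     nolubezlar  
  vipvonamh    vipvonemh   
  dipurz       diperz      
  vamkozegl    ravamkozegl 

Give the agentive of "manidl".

"manidl" has second-to-last letter 'd'. The stems whose second-to-last letter is 'd' (gebedz → pigebedzesh, momodl → pimomodlesh, rihpids → pirihpidsesh) add pi- … -esh around the stem.
The other patterns: stems whose second-to-last letter is 'g' add the prefix ra-; stems whose second-to-last letter is 'z' add -ar; stems whose second-to-last letter is 'm' or 'r' change the last vowel to 'e'.
So manidl → pimanidlesh.

pimanidlesh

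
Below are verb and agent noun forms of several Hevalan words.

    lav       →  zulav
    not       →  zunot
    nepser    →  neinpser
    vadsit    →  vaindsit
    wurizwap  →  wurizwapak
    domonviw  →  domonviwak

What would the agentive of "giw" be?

zugiw

not and vadsit both end in -t yet inflect differently (zunot, vaindsit), so the final letter is not what conditions the rule; the number of vowels is.
"giw" has 1 vowel. The stems with 1 vowel (lav → zulav, not → zunot) add the prefix zu-.
The other patterns: stems with 2 vowels insert -in- after the first vowel; stems with 3 vowels add -ak.
So giw → zugiw.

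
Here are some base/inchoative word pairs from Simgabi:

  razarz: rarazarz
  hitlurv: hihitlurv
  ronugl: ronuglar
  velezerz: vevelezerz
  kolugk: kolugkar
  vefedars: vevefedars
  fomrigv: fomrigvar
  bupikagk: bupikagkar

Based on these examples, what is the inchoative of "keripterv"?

kekeripterv

fomrigv and hitlurv both end in -v yet inflect differently (fomrigvar, hihitlurv), so the final letter is not what conditions the rule; the second-to-last letter is.
"keripterv" has second-to-last letter 'r'. The stems whose second-to-last letter is 'r' (velezerz → vevelezerz, hitlurv → hihitlurv, vefedars → vevefedars) repeat the first consonant+vowel as a prefix.
The other pattern: stems whose second-to-last letter is 'g' add -ar.
So keripterv → kekeripterv.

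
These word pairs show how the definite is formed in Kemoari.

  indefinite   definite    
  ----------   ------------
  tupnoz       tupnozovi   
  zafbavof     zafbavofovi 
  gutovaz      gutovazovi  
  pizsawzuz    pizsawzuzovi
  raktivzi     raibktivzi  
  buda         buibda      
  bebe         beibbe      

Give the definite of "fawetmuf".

fawetmufovi

gutovaz and buda both have last vowel 'a' yet inflect differently (gutovazovi, buibda), so the last vowel is not what conditions the rule; whether the stem ends in a vowel or a consonant is.
"fawetmuf" ends in a consonant. The stems ending in a consonant (tupnoz → tupnozovi, zafbavof → zafbavofovi, gutovaz → gutovazovi) add -ovi.
So fawetmuf → fawetmufovi.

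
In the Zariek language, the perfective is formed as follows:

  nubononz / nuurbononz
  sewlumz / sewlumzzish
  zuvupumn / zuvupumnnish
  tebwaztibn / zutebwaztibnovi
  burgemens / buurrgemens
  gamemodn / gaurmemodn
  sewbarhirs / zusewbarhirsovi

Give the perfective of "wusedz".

tebwaztibn and zuvupumn both end in -n yet inflect differently (zutebwaztibnovi, zuvupumnnish), so the final letter is not what conditions the rule; the second-to-last letter is.
"wusedz" has second-to-last letter 'd'. The one such stem in the data (gamemodn → gaurmemodn) inserts -ur- after the first vowel (as do nubononz, burgemens), so the same rule applies.
The other patterns: stems whose second-to-last letter is 'b' or 'r' add zu- … -ovi around the stem; stems whose second-to-last letter is 'm' double the final consonant and add -ish.
So wusedz → wuursedz.

wuursedz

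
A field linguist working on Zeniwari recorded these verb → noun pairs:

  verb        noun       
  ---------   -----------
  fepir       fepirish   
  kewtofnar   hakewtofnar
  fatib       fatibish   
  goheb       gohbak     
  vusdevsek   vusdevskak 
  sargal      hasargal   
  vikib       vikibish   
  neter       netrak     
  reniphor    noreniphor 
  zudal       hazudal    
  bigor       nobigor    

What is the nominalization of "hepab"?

hahepab

bigor and neter both end in -r yet inflect differently (nobigor, netrak), so the final letter is not what conditions the rule; the last vowel is.
"hepab" has last vowel 'a'. The stems whose last vowel is 'a' (zudal → hazudal, kewtofnar → hakewtofnar, sargal → hasargal) add the prefix ha-.
The other patterns: stems whose last vowel is 'o' add the prefix no-; stems whose last vowel is 'e' delete the last vowel and add -ak; stems whose last vowel is 'i' add -ish.
So hepab → hahepab.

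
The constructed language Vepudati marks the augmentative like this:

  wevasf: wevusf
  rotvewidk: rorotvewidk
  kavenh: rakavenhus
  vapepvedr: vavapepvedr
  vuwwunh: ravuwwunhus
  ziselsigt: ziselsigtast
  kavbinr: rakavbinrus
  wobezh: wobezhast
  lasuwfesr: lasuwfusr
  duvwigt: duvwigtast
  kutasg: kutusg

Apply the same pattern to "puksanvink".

rapuksanvinkus

kavbinr and vapepvedr both end in -r yet inflect differently (rakavbinrus, vavapepvedr), so the final letter is not what conditions the rule; the second-to-last letter is.
"puksanvink" has second-to-last letter 'n'. The stems whose second-to-last letter is 'n' (vuwwunh → ravuwwunhus, kavenh → rakavenhus, kavbinr → rakavbinrus) add ra- … -us around the stem.
The other patterns: stems whose second-to-last letter is 'd' repeat the first consonant+vowel as a prefix; stems whose second-to-last letter is 's' change the last vowel to 'u'; stems whose second-to-last letter is 'g' or 'z' add -ast.
So puksanvink → rapuksanvinkus.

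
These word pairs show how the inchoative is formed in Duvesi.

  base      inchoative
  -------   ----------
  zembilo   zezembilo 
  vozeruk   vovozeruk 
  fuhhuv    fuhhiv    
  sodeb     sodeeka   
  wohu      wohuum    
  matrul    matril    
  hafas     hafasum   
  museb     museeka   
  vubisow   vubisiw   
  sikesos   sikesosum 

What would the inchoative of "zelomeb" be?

zelomeeka

"zelomeb" ends in -b. The stems ending in -b (museb → museeka, sodeb → sodeeka) drop the final letter and add -eka.
So zelomeb → zelomeeka.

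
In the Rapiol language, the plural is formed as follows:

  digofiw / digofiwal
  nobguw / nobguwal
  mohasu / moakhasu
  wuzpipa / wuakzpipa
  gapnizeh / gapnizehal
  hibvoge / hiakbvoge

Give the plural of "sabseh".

sabsehal

hibvoge and gapnizeh both have last vowel 'e' yet inflect differently (hiakbvoge, gapnizehal), so the last vowel is not what conditions the rule; whether the stem ends in a vowel or a consonant is.
"sabseh" ends in a consonant. The stems ending in a consonant (digofiw → digofiwal, gapnizeh → gapnizehal, nobguw → nobguwal) add -al.
The other pattern: stems ending in a vowel insert -ak- after the first vowel.
So sabseh → sabsehal.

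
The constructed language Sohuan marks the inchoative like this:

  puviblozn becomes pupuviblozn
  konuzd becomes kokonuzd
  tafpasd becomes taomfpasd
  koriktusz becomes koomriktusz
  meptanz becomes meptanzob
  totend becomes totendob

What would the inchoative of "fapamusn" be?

konuzd and tafpasd both end in -d yet inflect differently (kokonuzd, taomfpasd), so the final letter is not what conditions the rule; the second-to-last letter is.
"fapamusn" has second-to-last letter 's'. The stems whose second-to-last letter is 's' (tafpasd → taomfpasd, koriktusz → koomriktusz) insert -om- after the first vowel.
So fapamusn → faompamusn.

faompamusn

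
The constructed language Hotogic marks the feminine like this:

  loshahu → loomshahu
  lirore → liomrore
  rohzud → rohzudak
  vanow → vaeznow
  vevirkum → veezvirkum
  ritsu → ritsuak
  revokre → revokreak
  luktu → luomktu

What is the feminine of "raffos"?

raffosak

"raffos" begins with r-. The stems beginning with r- (ritsu → ritsuak, revokre → revokreak, rohzud → rohzudak) add -ak.
The other patterns: stems beginning with l- insert -om- after the first vowel; stems beginning with v- insert -ez- after the first vowel.
So raffos → raffosak.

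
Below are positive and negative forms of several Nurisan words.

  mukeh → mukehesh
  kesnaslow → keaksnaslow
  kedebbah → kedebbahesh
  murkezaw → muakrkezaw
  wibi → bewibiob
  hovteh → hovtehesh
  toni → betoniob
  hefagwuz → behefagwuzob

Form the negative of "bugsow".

murkezaw and kedebbah both have last vowel 'a' yet inflect differently (muakrkezaw, kedebbahesh), so the last vowel is not what conditions the rule; the final letter is.
"bugsow" ends in -w. The stems ending in -w (kesnaslow → keaksnaslow, murkezaw → muakrkezaw) insert -ak- after the first vowel.
The other patterns: stems ending in -h add -esh; stems ending in -i or -z add be- … -ob around the stem.
So bugsow → buakgsow.

buakgsow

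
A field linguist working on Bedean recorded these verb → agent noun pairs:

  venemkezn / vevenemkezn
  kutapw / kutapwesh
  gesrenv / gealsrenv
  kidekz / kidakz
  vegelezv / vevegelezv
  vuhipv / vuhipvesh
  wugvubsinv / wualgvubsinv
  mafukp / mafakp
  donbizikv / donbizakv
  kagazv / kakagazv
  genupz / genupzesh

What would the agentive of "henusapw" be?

henusapwesh

"henusapw" has second-to-last letter 'p'. The stems whose second-to-last letter is 'p' (genupz → genupzesh, kutapw → kutapwesh, vuhipv → vuhipvesh) add -esh.
The other patterns: stems whose second-to-last letter is 'z' repeat the first consonant+vowel as a prefix; stems whose second-to-last letter is 'n' insert -al- after the first vowel; stems whose second-to-last letter is 'k' change the last vowel to 'a'.
So henusapw → henusapwesh.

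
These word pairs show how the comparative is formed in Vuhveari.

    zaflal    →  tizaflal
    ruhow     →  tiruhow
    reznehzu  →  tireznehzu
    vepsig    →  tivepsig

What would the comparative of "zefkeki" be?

tizefkeki

Every pair shown (zaflal → tizaflal, ruhow → tiruhow, reznehzu → tireznehzu, …) follows the same rule: add the prefix ti-.
So zefkeki → tizefkeki.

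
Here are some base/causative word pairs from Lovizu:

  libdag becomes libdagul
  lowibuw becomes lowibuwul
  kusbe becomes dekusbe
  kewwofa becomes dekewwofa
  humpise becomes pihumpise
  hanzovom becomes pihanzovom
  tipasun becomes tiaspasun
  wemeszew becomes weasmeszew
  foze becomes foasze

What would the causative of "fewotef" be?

feaswotef

"fewotef" begins with f-. The one such stem in the data (foze → foasze) inserts -as- after the first vowel (as do tipasun, wemeszew), so the same rule applies.
So fewotef → feaswotef.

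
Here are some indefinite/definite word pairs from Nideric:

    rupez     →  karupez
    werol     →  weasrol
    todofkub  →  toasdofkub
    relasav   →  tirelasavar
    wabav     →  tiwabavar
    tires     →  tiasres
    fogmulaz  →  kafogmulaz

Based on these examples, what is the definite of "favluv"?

tifavluvar

relasav and fogmulaz both have last vowel 'a' yet inflect differently (tirelasavar, kafogmulaz), so the last vowel is not what conditions the rule; the final letter is.
"favluv" ends in -v. The stems ending in -v (relasav → tirelasavar, wabav → tiwabavar) add ti- … -ar around the stem.
The other patterns: stems ending in -z add the prefix ka-; stems ending in -b, -l or -s insert -as- after the first vowel.
So favluv → tifavluvar.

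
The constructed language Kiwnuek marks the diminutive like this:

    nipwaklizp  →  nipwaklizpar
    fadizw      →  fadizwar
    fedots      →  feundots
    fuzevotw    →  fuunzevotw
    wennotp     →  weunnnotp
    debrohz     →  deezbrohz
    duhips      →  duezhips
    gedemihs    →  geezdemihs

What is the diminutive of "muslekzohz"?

fadizw and fuzevotw both end in -w yet inflect differently (fadizwar, fuunzevotw), so the final letter is not what conditions the rule; the second-to-last letter is.
"muslekzohz" has second-to-last letter 'h'. The stems whose second-to-last letter is 'h' (debrohz → deezbrohz, gedemihs → geezdemihs) insert -ez- after the first vowel.
The other patterns: stems whose second-to-last letter is 'z' add -ar; stems whose second-to-last letter is 't' insert -un- after the first vowel.
So muslekzohz → muezslekzohz.

muezslekzohz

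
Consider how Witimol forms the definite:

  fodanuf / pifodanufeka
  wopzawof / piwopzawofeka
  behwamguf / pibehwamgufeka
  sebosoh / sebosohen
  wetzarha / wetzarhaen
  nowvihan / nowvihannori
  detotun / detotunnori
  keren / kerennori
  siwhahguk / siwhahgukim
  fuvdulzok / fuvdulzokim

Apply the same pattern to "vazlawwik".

wopzawof and sebosoh both have last vowel 'o' yet inflect differently (piwopzawofeka, sebosohen), so the last vowel is not what conditions the rule; the final letter is.
"vazlawwik" ends in -k. The stems ending in -k (siwhahguk → siwhahgukim, fuvdulzok → fuvdulzokim) add -im.
The other patterns: stems ending in -f add pi- … -eka around the stem; stems ending in -a or -h add -en; stems ending in -n double the final consonant and add -ori.
So vazlawwik → vazlawwikim.

vazlawwikim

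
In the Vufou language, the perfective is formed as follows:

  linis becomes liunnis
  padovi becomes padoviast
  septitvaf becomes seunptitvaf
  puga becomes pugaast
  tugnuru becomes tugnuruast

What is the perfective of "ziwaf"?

ziunwaf

septitvaf and puga both have last vowel 'a' yet inflect differently (seunptitvaf, pugaast), so the last vowel is not what conditions the rule; whether the stem ends in a vowel or a consonant is.
"ziwaf" ends in a consonant. The stems ending in a consonant (linis → liunnis, septitvaf → seunptitvaf) insert -un- after the first vowel.
The other pattern: stems ending in a vowel add -ast.
So ziwaf → ziunwaf.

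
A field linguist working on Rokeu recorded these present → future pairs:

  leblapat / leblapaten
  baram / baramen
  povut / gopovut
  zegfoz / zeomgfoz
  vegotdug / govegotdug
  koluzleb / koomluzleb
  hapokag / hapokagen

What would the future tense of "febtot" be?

feombtot

vegotdug and hapokag both end in -g yet inflect differently (govegotdug, hapokagen), so the final letter is not what conditions the rule; the last vowel is.
"febtot" has last vowel 'o'. The one such stem in the data (zegfoz → zeomgfoz) inserts -om- after the first vowel (as does koluzleb), so the same rule applies.
The other patterns: stems whose last vowel is 'u' add the prefix go-; stems whose last vowel is 'a' add -en.
So febtot → feombtot.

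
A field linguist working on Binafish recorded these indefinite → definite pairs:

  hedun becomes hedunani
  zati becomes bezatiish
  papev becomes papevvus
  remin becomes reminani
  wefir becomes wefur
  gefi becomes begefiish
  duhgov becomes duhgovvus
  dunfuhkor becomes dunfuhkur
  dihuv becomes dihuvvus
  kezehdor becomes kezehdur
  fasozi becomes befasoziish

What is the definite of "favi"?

befaviish

"favi" ends in -i. The stems ending in -i (fasozi → befasoziish, gefi → begefiish, zati → bezatiish) add be- … -ish around the stem.
The other patterns: stems ending in -n add -ani; stems ending in -r change the last vowel to 'u'; stems ending in -v double the final consonant and add -us.
So favi → befaviish.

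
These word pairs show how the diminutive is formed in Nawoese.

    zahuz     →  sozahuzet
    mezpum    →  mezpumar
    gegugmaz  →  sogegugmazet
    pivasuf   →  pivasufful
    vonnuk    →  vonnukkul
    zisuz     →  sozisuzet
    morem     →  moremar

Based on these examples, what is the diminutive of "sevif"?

sevifful

"sevif" ends in -f. The one such stem in the data (pivasuf → pivasufful) doubles the final consonant and adds -ul (as does vonnuk), so the same rule applies.
So sevif → sevifful.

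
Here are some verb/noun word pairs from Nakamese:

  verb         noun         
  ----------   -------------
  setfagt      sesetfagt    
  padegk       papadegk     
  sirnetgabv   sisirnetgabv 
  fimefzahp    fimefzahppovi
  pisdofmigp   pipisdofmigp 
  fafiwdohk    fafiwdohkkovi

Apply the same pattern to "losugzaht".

losugzahttovi

"losugzaht" has second-to-last letter 'h'. The stems whose second-to-last letter is 'h' (fimefzahp → fimefzahppovi, fafiwdohk → fafiwdohkkovi) double the final consonant and add -ovi.
So losugzaht → losugzahttovi.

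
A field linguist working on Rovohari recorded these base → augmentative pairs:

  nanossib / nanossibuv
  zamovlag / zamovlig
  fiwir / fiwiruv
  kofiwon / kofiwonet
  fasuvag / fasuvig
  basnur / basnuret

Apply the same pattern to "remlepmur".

fiwir and basnur both end in -r yet inflect differently (fiwiruv, basnuret), so the final letter is not what conditions the rule; the last vowel is.
"remlepmur" has last vowel 'u'. The one such stem in the data (basnur → basnuret) adds -et, so the same rule applies.
So remlepmur → remlepmuret.

remlepmuret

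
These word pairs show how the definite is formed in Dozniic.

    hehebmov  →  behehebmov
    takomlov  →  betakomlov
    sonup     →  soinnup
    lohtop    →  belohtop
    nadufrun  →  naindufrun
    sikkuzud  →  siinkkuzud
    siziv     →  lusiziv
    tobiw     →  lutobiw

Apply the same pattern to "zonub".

sonup and lohtop both end in -p yet inflect differently (soinnup, belohtop), so the final letter is not what conditions the rule; the last vowel is.
"zonub" has last vowel 'u'. The stems whose last vowel is 'u' (sonup → soinnup, sikkuzud → siinkkuzud, nadufrun → naindufrun) insert -in- after the first vowel.
So zonub → zoinnub.

zoinnub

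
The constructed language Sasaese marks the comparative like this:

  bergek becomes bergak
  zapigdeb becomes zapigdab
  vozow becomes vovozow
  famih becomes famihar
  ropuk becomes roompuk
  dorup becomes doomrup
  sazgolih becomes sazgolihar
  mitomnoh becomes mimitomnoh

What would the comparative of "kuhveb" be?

kuhvab

famih and mitomnoh both end in -h yet inflect differently (famihar, mimitomnoh), so the final letter is not what conditions the rule; the last vowel is.
"kuhveb" has last vowel 'e'. The stems whose last vowel is 'e' (zapigdeb → zapigdab, bergek → bergak) change the last vowel to 'a'.
The other patterns: stems whose last vowel is 'i' add -ar; stems whose last vowel is 'o' repeat the first consonant+vowel as a prefix; stems whose last vowel is 'u' insert -om- after the first vowel.
So kuhveb → kuhvab.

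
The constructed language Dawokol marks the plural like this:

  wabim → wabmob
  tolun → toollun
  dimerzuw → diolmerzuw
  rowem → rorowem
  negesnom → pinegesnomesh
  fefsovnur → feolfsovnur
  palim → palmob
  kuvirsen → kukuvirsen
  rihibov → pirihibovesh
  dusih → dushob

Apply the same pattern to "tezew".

tetezew

negesnom and wabim both end in -m yet inflect differently (pinegesnomesh, wabmob), so the final letter is not what conditions the rule; the last vowel is.
"tezew" has last vowel 'e'. The stems whose last vowel is 'e' (rowem → rorowem, kuvirsen → kukuvirsen) repeat the first consonant+vowel as a prefix.
So tezew → tetezew.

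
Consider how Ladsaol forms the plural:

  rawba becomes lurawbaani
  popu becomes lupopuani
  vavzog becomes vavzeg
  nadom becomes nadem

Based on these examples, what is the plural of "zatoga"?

luzatogaani

vavzog and rawba both have 2 vowels yet inflect differently (vavzeg, lurawbaani), so the number of vowels is not what conditions the rule; whether the stem ends in a vowel or a consonant is.
"zatoga" ends in a vowel. The stems ending in a vowel (rawba → lurawbaani, popu → lupopuani) add lu- … -ani around the stem.
So zatoga → luzatogaani.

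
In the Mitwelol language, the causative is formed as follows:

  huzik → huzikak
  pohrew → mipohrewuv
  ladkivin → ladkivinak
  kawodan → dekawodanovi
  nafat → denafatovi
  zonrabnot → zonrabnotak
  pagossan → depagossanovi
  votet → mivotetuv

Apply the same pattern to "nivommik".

nivommikak

nafat and votet both end in -t yet inflect differently (denafatovi, mivotetuv), so the final letter is not what conditions the rule; the last vowel is.
"nivommik" has last vowel 'i'. The stems whose last vowel is 'i' (ladkivin → ladkivinak, huzik → huzikak) add -ak.
So nivommik → nivommikak.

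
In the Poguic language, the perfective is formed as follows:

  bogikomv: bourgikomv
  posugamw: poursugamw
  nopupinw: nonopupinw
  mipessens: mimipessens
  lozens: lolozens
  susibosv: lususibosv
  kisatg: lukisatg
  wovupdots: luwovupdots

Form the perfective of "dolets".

posugamw and nopupinw both end in -w yet inflect differently (poursugamw, nonopupinw), so the final letter is not what conditions the rule; the second-to-last letter is.
"dolets" has second-to-last letter 't'. The stems whose second-to-last letter is 't' (kisatg → lukisatg, wovupdots → luwovupdots) add the prefix lu-.
The other patterns: stems whose second-to-last letter is 'm' insert -ur- after the first vowel; stems whose second-to-last letter is 'n' repeat the first consonant+vowel as a prefix.
So dolets → ludolets.

ludolets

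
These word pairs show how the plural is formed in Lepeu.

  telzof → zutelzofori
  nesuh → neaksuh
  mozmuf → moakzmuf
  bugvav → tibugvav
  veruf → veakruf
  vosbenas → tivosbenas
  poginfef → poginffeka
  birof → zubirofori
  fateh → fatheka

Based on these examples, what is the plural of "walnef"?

walnfeka

"walnef" has last vowel 'e'. The stems whose last vowel is 'e' (fateh → fatheka, poginfef → poginffeka) delete the last vowel and add -eka.
So walnef → walnfeka.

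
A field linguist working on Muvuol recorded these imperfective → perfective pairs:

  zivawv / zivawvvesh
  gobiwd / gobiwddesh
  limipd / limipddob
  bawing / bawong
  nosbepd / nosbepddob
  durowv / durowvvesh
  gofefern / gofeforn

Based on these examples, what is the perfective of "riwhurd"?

riwhord

limipd and gobiwd both end in -d yet inflect differently (limipddob, gobiwddesh), so the final letter is not what conditions the rule; the second-to-last letter is.
"riwhurd" has second-to-last letter 'r'. The one such stem in the data (gofefern → gofeforn) changes the last vowel to 'o' (as does bawing), so the same rule applies.
So riwhurd → riwhord.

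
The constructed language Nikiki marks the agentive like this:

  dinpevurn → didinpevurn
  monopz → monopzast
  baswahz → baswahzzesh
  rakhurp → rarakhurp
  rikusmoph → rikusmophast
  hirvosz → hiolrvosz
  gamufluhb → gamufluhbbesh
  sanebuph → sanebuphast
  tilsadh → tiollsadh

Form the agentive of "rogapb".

"rogapb" has second-to-last letter 'p'. The stems whose second-to-last letter is 'p' (sanebuph → sanebuphast, rikusmoph → rikusmophast, monopz → monopzast) add -ast.
The other patterns: stems whose second-to-last letter is 'h' double the final consonant and add -esh; stems whose second-to-last letter is 'r' repeat the first consonant+vowel as a prefix; stems whose second-to-last letter is 'd' or 's' insert -ol- after the first vowel.
So rogapb → rogapbast.

rogapbast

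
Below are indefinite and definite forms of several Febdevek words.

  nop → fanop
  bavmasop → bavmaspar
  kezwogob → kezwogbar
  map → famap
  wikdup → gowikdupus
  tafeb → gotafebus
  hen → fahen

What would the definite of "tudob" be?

"tudob" has 2 vowels. The stems with 2 vowels (tafeb → gotafebus, wikdup → gowikdupus) add go- … -us around the stem.
The other patterns: stems with 1 vowel add the prefix fa-; stems with 3 vowels delete the last vowel and add -ar.
So tudob → gotudobus.

gotudobus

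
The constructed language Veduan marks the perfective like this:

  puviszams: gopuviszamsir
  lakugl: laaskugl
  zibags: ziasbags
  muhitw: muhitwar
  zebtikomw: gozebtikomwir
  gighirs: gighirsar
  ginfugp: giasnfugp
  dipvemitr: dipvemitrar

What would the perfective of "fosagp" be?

puviszams and zibags both end in -s yet inflect differently (gopuviszamsir, ziasbags), so the final letter is not what conditions the rule; the second-to-last letter is.
"fosagp" has second-to-last letter 'g'. The stems whose second-to-last letter is 'g' (lakugl → laaskugl, zibags → ziasbags, ginfugp → giasnfugp) insert -as- after the first vowel.
The other patterns: stems whose second-to-last letter is 'm' add go- … -ir around the stem; stems whose second-to-last letter is 'r' or 't' add -ar.
So fosagp → foassagp.

foassagp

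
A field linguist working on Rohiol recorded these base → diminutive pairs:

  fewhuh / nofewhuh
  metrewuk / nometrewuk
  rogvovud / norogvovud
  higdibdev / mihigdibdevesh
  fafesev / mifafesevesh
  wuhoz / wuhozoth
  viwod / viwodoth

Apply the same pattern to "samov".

samovoth

rogvovud and viwod both end in -d yet inflect differently (norogvovud, viwodoth), so the final letter is not what conditions the rule; the last vowel is.
"samov" has last vowel 'o'. The stems whose last vowel is 'o' (wuhoz → wuhozoth, viwod → viwodoth) add -oth.
So samov → samovoth.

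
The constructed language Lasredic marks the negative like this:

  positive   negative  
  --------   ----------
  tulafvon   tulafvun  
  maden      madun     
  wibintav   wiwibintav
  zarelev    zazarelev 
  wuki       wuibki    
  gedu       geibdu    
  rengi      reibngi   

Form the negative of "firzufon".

firzufun

maden and zarelev both have last vowel 'e' yet inflect differently (madun, zazarelev), so the last vowel is not what conditions the rule; the final letter is.
"firzufon" ends in -n. The stems ending in -n (tulafvon → tulafvun, maden → madun) change the last vowel to 'u'.
The other patterns: stems ending in -v repeat the first consonant+vowel as a prefix; stems ending in -i or -u insert -ib- after the first vowel.
So firzufon → firzufun.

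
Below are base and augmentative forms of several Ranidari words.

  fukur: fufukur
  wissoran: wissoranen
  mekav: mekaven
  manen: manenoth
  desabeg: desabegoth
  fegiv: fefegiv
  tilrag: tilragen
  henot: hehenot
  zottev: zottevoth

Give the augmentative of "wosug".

wowosug

zottev and mekav both end in -v yet inflect differently (zottevoth, mekaven), so the final letter is not what conditions the rule; the last vowel is.
"wosug" has last vowel 'u'. The one such stem in the data (fukur → fufukur) repeats the first consonant+vowel as a prefix (as do henot, fegiv), so the same rule applies.
The other patterns: stems whose last vowel is 'e' add -oth; stems whose last vowel is 'a' add -en.
So wosug → wowosug.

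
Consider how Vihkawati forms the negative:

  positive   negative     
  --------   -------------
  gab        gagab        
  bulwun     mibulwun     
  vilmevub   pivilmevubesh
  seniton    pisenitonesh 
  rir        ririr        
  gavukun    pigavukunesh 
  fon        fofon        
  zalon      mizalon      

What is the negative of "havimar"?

fon and zalon both end in -n yet inflect differently (fofon, mizalon), so the final letter is not what conditions the rule; the number of vowels is.
"havimar" has 3 vowels. The stems with 3 vowels (vilmevub → pivilmevubesh, seniton → pisenitonesh, gavukun → pigavukunesh) add pi- … -esh around the stem.
So havimar → pihavimaresh.

pihavimaresh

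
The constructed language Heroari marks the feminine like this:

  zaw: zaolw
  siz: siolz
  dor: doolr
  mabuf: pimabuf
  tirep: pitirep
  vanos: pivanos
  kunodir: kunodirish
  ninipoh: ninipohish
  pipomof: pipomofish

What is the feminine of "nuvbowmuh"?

nuvbowmuhish

dor and kunodir both end in -r yet inflect differently (doolr, kunodirish), so the final letter is not what conditions the rule; the number of vowels is.
"nuvbowmuh" has 3 vowels. The stems with 3 vowels (kunodir → kunodirish, ninipoh → ninipohish, pipomof → pipomofish) add -ish.
So nuvbowmuh → nuvbowmuhish.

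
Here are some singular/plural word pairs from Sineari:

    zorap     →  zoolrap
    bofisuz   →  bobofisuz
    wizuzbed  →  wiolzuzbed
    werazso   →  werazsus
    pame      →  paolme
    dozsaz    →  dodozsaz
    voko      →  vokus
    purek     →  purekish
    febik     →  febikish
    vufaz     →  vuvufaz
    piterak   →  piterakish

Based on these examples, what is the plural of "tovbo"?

"tovbo" ends in -o. The stems ending in -o (werazso → werazsus, voko → vokus) drop the final letter and add -us.
The other patterns: stems ending in -k add -ish; stems ending in -z repeat the first consonant+vowel as a prefix; stems ending in -d, -e or -p insert -ol- after the first vowel.
So tovbo → tovbus.

tovbus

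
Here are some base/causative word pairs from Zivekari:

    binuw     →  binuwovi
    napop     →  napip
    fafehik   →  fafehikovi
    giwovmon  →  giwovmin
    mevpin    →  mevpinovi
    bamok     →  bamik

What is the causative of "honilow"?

honiliw

"honilow" has last vowel 'o'. The stems whose last vowel is 'o' (napop → napip, giwovmon → giwovmin, bamok → bamik) change the last vowel to 'i'.
The other pattern: stems whose last vowel is 'i' or 'u' add -ovi.
So honilow → honiliw.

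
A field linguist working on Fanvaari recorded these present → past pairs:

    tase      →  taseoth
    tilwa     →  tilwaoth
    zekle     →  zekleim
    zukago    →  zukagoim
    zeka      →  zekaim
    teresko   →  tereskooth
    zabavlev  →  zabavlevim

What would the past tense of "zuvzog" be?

"zuvzog" begins with z-. The stems beginning with z- (zabavlev → zabavlevim, zeka → zekaim, zukago → zukagoim) add -im.
So zuvzog → zuvzogim.

zuvzogim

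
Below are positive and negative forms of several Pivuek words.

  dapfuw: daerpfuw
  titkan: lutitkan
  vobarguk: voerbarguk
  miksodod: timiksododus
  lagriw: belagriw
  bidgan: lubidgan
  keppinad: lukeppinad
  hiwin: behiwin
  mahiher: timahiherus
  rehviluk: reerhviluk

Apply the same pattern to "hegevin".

behegevin

dapfuw and lagriw both end in -w yet inflect differently (daerpfuw, belagriw), so the final letter is not what conditions the rule; the last vowel is.
"hegevin" has last vowel 'i'. The stems whose last vowel is 'i' (lagriw → belagriw, hiwin → behiwin) add the prefix be-.
The other patterns: stems whose last vowel is 'u' insert -er- after the first vowel; stems whose last vowel is 'a' add the prefix lu-; stems whose last vowel is 'e' or 'o' add ti- … -us around the stem.
So hegevin → behegevin.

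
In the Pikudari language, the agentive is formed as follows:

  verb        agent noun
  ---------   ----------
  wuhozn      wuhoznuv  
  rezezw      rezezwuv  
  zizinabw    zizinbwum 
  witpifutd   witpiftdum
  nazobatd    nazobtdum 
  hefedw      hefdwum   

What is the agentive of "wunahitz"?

rezezw and zizinabw both end in -w yet inflect differently (rezezwuv, zizinbwum), so the final letter is not what conditions the rule; the second-to-last letter is.
"wunahitz" has second-to-last letter 't'. The stems whose second-to-last letter is 't' (witpifutd → witpiftdum, nazobatd → nazobtdum) delete the last vowel and add -um.
The other pattern: stems whose second-to-last letter is 'z' add -uv.
So wunahitz → wunahtzum.

wunahtzum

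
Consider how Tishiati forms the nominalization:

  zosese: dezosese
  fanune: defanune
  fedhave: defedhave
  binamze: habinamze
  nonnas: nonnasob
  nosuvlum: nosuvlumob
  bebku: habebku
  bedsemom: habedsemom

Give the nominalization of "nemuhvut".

nemuhvutob

nosuvlum and bedsemom both end in -m yet inflect differently (nosuvlumob, habedsemom), so the final letter is not what conditions the rule; the first letter is.
"nemuhvut" begins with n-. The stems beginning with n- (nonnas → nonnasob, nosuvlum → nosuvlumob) add -ob.
The other patterns: stems beginning with b- add the prefix ha-; stems beginning with f- or z- add the prefix de-.
So nemuhvut → nemuhvutob.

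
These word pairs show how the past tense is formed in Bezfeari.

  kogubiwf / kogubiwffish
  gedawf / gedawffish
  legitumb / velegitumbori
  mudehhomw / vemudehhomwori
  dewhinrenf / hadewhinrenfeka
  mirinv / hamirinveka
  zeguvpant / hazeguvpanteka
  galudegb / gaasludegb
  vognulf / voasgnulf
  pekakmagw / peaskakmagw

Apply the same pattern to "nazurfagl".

naaszurfagl

kogubiwf and dewhinrenf both end in -f yet inflect differently (kogubiwffish, hadewhinrenfeka), so the final letter is not what conditions the rule; the second-to-last letter is.
"nazurfagl" has second-to-last letter 'g'. The stems whose second-to-last letter is 'g' (galudegb → gaasludegb, pekakmagw → peaskakmagw) insert -as- after the first vowel.
The other patterns: stems whose second-to-last letter is 'w' double the final consonant and add -ish; stems whose second-to-last letter is 'm' add ve- … -ori around the stem; stems whose second-to-last letter is 'n' add ha- … -eka around the stem.
So nazurfagl → naaszurfagl.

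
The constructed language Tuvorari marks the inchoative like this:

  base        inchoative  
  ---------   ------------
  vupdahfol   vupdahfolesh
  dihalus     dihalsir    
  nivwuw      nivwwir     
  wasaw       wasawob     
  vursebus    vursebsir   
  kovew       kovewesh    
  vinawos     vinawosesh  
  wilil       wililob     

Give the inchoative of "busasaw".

"busasaw" has last vowel 'a'. The one such stem in the data (wasaw → wasawob) adds -ob, so the same rule applies.
The other patterns: stems whose last vowel is 'u' delete the last vowel and add -ir; stems whose last vowel is 'e' or 'o' add -esh.
So busasaw → busasawob.

busasawob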